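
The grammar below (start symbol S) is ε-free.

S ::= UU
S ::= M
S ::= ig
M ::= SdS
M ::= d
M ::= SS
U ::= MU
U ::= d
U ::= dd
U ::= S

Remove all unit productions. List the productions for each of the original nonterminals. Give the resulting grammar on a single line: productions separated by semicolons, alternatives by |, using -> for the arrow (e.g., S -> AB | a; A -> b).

Unit productions: S->M, U->S.
Unit pairs (A ⇒* B via units): (S,M), (U,M), (U,S).
S: inherits non-unit rules of {M, S} → SS | SdS | UU | d | ig.
M: inherits non-unit rules of {M} → SS | SdS | d.
U: inherits non-unit rules of {M, S, U} → MU | SS | SdS | UU | d | dd | ig.

S -> d | SS | UU | ig | SdS; M -> d | SS | SdS; U -> d | MU | SS | UU | dd | ig | SdS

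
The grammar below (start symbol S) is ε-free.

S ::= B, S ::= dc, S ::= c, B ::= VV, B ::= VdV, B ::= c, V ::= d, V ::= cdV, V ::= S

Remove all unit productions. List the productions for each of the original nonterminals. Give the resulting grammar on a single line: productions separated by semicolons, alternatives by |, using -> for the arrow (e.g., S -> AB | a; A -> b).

Unit productions: S->B, V->S.
Unit pairs (A ⇒* B via units): (S,B), (V,B), (V,S).
S: inherits non-unit rules of {B, S} → VV | VdV | c | dc.
B: inherits non-unit rules of {B} → VV | VdV | c.
V: inherits non-unit rules of {B, S, V} → VV | VdV | c | cdV | d | dc.

S -> c | VV | dc | VdV; B -> c | VV | VdV; V -> c | d | VV | dc | VdV | cdV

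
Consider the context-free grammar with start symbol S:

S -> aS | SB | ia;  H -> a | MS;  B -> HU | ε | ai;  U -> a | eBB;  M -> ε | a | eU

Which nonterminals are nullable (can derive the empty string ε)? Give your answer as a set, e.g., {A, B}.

{B, M}

Directly nullable (have an ε-rule): {B, M}.
Not nullable: H, S, U — each has a terminal in every rule's right-hand side or depends on a non-nullable symbol.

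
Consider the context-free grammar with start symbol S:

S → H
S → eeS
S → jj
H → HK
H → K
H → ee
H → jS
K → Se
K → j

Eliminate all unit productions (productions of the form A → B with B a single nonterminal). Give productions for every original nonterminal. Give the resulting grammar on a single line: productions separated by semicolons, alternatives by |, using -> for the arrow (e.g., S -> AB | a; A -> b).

S -> j | HK | Se | ee | jS | jj | eeS; H -> j | HK | Se | ee | jS; K -> j | Se

Unit productions: H->K, S->H.
Unit pairs (A ⇒* B via units): (H,K), (S,H), (S,K).
S: inherits non-unit rules of {H, K, S} → HK | Se | ee | eeS | j | jS | jj.
H: inherits non-unit rules of {H, K} → HK | Se | ee | j | jS.
K: inherits non-unit rules of {K} → Se | j.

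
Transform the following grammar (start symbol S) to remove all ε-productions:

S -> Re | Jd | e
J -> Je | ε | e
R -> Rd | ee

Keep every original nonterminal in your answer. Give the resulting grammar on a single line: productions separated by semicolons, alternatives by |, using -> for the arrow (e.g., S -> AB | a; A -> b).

S -> d | e | Jd | Re; J -> e | Je; R -> Rd | ee

Nullable set: {J}.
S -> Jd: J nullable, giving Jd | d.
Drop J -> ε.
J -> Je: J nullable, giving Je | e.
Unchanged (no nullable symbols): S -> Re; S -> e; J -> e; R -> Rd; R -> ee.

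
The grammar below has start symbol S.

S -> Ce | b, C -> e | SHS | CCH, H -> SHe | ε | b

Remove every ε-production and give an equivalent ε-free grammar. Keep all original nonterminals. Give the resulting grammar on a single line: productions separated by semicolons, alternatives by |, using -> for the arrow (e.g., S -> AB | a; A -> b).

S -> b | Ce; C -> e | CC | SS | CCH | SHS; H -> b | Se | SHe

Nullable set: {H}.
C -> CCH: H nullable, giving CC | CCH.
C -> SHS: H nullable, giving SHS | SS.
Drop H -> ε.
H -> SHe: H nullable, giving SHe | Se.
Unchanged (no nullable symbols): S -> Ce; S -> b; C -> e; H -> b.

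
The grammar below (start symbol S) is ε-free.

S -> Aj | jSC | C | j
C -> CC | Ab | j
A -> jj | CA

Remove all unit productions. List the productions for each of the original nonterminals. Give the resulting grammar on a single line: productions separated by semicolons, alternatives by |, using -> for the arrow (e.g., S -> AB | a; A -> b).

S -> j | Ab | Aj | CC | jSC; A -> CA | jj; C -> j | Ab | CC

Unit productions: S->C.
Unit pairs (A ⇒* B via units): (S,C).
S: inherits non-unit rules of {C, S} → Ab | Aj | CC | j | jSC.
A: inherits non-unit rules of {A} → CA | jj.
C: inherits non-unit rules of {C} → Ab | CC | j.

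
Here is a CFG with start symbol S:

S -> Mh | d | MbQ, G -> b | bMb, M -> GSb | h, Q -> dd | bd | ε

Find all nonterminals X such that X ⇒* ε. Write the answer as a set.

{Q}

Directly nullable (have an ε-rule): {Q}.
Not nullable: G, M, S — each has a terminal in every rule's right-hand side or depends on a non-nullable symbol.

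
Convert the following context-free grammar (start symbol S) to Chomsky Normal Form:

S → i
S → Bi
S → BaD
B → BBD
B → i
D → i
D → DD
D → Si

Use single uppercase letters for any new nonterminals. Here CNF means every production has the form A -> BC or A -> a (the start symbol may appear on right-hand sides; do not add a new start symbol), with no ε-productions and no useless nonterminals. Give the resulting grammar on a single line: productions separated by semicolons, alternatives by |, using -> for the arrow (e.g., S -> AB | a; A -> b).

S -> i | BA | BF; A -> i; B -> i | BE; C -> a; D -> i | DD | SA; E -> BD; F -> CD

No ε-productions.
No unit productions to eliminate.
TERM: introduce C -> a, A -> i and substitute in every rule of length ≥2.
BIN: B -> BBD becomes B -> BE, E -> BD; S -> BCD becomes S -> BF, F -> CD.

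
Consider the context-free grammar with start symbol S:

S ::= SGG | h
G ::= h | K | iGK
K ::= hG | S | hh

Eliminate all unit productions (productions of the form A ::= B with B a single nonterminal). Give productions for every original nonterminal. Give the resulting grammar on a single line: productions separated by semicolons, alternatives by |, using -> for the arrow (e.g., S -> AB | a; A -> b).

Unit productions: G->K, K->S.
Unit pairs (A ⇒* B via units): (G,K), (G,S), (K,S).
S: inherits non-unit rules of {S} → SGG | h.
G: inherits non-unit rules of {G, K, S} → SGG | h | hG | hh | iGK.
K: inherits non-unit rules of {K, S} → SGG | h | hG | hh.

S -> h | SGG; G -> h | hG | hh | SGG | iGK; K -> h | hG | hh | SGG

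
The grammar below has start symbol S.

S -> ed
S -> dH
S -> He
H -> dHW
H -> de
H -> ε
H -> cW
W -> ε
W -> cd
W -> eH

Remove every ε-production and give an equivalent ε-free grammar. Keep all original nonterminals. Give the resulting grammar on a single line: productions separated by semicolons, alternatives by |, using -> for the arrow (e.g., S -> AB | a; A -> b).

S -> d | e | He | dH | ed; H -> c | d | cW | dH | dW | de | dHW; W -> e | cd | eH

Nullable set: {H, W}.
S -> He: H nullable, giving He | e.
S -> dH: H nullable, giving d | dH.
Drop H -> ε.
H -> cW: W nullable, giving c | cW.
H -> dHW: H, W nullable, giving d | dH | dHW | dW.
Drop W -> ε.
W -> eH: H nullable, giving e | eH.
Unchanged (no nullable symbols): S -> ed; H -> de; W -> cd.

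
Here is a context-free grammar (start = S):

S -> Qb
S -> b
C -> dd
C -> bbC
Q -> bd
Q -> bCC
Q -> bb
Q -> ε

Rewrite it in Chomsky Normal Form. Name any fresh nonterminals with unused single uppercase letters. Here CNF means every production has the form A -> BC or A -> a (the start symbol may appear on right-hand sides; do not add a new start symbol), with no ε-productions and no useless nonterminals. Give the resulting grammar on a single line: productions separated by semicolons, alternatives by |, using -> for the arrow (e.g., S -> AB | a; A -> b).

Nullable: {Q}; after ε-elimination: S -> b | Qb; C -> dd | bbC; Q -> bb | bd | bCC.
No unit productions to eliminate.
TERM: introduce A -> b, B -> d and substitute in every rule of length ≥2.
BIN: C -> AAC becomes C -> AD, D -> AC; Q -> ACC becomes Q -> AE, E -> CC.

S -> b | QA; A -> b; B -> d; C -> AD | BB; D -> AC; E -> CC; Q -> AA | AB | AE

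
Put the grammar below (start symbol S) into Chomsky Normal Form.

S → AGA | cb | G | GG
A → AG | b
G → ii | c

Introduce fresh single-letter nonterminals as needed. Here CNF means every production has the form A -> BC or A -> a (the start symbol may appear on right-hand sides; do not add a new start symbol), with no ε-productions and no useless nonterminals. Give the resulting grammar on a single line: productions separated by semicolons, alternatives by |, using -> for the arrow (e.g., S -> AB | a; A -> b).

No ε-productions.
After unit-elimination: S -> c | GG | cb | ii | AGA; A -> b | AG; G -> c | ii.
TERM: introduce D -> b, C -> c, B -> i and substitute in every rule of length ≥2.
BIN: S -> AGA becomes S -> AE, E -> GA.

S -> c | AE | BB | CD | GG; A -> b | AG; B -> i; C -> c; D -> b; E -> GA; G -> c | BB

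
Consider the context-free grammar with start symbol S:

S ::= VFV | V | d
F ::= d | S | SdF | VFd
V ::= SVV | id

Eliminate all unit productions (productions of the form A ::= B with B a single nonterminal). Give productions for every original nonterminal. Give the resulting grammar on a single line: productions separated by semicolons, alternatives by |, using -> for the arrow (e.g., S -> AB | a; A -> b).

Unit productions: F->S, S->V.
Unit pairs (A ⇒* B via units): (F,S), (F,V), (S,V).
S: inherits non-unit rules of {S, V} → SVV | VFV | d | id.
F: inherits non-unit rules of {F, S, V} → SVV | SdF | VFV | VFd | d | id.
V: inherits non-unit rules of {V} → SVV | id.

S -> d | id | SVV | VFV; F -> d | id | SVV | SdF | VFV | VFd; V -> id | SVV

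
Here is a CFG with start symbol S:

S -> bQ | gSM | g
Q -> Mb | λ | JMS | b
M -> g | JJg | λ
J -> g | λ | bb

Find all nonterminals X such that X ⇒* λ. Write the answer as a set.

Directly nullable (have an ε-rule): {J, M, Q}.
Not nullable: S — each has a terminal in every rule's right-hand side or depends on a non-nullable symbol.

{J, M, Q}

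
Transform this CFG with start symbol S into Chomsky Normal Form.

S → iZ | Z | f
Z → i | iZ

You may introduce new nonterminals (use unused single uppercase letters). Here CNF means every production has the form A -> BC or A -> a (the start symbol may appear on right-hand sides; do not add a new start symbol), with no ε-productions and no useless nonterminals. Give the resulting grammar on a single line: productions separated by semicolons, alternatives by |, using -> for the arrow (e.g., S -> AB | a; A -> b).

No ε-productions.
After unit-elimination: S -> f | i | iZ; Z -> i | iZ.
TERM: introduce A -> i and substitute in every rule of length ≥2.

S -> f | i | AZ; A -> i; Z -> i | AZ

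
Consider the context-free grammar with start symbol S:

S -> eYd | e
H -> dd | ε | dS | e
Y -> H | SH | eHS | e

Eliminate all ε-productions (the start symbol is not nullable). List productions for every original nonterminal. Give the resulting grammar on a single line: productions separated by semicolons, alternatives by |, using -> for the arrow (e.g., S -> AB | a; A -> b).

Nullable set: {H, Y}.
S -> eYd: Y nullable, giving eYd | ed.
Drop H -> ε.
Y -> H: H nullable, giving H.
Y -> SH: H nullable, giving S | SH.
Y -> eHS: H nullable, giving eHS | eS.
Unchanged (no nullable symbols): S -> e; H -> dS; H -> dd; H -> e; Y -> e.

S -> e | ed | eYd; H -> e | dS | dd; Y -> H | S | e | SH | eS | eHS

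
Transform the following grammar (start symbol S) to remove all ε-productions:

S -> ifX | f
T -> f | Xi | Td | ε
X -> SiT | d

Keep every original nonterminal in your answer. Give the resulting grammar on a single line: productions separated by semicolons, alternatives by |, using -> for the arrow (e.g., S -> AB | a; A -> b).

S -> f | ifX; T -> d | f | Td | Xi; X -> d | Si | SiT

Nullable set: {T}.
Drop T -> ε.
T -> Td: T nullable, giving Td | d.
X -> SiT: T nullable, giving Si | SiT.
Unchanged (no nullable symbols): S -> f; S -> ifX; T -> Xi; T -> f; X -> d.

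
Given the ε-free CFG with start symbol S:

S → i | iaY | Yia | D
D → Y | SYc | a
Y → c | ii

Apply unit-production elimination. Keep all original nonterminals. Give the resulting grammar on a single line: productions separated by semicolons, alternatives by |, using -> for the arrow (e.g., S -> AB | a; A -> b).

Unit productions: D->Y, S->D.
Unit pairs (A ⇒* B via units): (D,Y), (S,D), (S,Y).
S: inherits non-unit rules of {D, S, Y} → SYc | Yia | a | c | i | iaY | ii.
D: inherits non-unit rules of {D, Y} → SYc | a | c | ii.
Y: inherits non-unit rules of {Y} → c | ii.

S -> a | c | i | ii | SYc | Yia | iaY; D -> a | c | ii | SYc; Y -> c | ii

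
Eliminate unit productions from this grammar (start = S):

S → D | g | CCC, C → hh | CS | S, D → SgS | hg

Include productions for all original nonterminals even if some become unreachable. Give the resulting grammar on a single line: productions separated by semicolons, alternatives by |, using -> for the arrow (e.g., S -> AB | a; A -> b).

S -> g | hg | CCC | SgS; C -> g | CS | hg | hh | CCC | SgS; D -> hg | SgS

Unit productions: C->S, S->D.
Unit pairs (A ⇒* B via units): (C,D), (C,S), (S,D).
S: inherits non-unit rules of {D, S} → CCC | SgS | g | hg.
C: inherits non-unit rules of {C, D, S} → CCC | CS | SgS | g | hg | hh.
D: inherits non-unit rules of {D} → SgS | hg.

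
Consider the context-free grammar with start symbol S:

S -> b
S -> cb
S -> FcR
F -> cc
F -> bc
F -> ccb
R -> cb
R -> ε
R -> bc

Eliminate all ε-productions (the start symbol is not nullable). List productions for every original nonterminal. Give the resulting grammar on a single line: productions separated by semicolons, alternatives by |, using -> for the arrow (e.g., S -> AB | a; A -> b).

Nullable set: {R}.
S -> FcR: R nullable, giving Fc | FcR.
Drop R -> ε.
Unchanged (no nullable symbols): S -> b; S -> cb; F -> bc; F -> cc; F -> ccb; R -> bc; R -> cb.

S -> b | Fc | cb | FcR; F -> bc | cc | ccb; R -> bc | cb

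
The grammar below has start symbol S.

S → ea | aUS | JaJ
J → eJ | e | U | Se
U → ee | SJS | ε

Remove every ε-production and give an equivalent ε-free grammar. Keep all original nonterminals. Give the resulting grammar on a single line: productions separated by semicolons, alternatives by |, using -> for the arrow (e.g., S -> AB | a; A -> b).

Nullable set: {J, U}.
S -> JaJ: J, J nullable, giving Ja | JaJ | a | aJ.
S -> aUS: U nullable, giving aS | aUS.
J -> U: U nullable, giving U.
J -> eJ: J nullable, giving e | eJ.
Drop U -> ε.
U -> SJS: J nullable, giving SJS | SS.
Unchanged (no nullable symbols): S -> ea; J -> Se; J -> e; U -> ee.

S -> a | Ja | aJ | aS | ea | JaJ | aUS; J -> U | e | Se | eJ; U -> SS | ee | SJS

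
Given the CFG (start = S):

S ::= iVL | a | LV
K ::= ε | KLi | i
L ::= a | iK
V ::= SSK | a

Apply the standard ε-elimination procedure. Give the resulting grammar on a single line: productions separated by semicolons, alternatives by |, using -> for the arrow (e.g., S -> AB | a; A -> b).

S -> a | LV | iVL; K -> i | Li | KLi; L -> a | i | iK; V -> a | SS | SSK

Nullable set: {K}.
Drop K -> ε.
K -> KLi: K nullable, giving KLi | Li.
L -> iK: K nullable, giving i | iK.
V -> SSK: K nullable, giving SS | SSK.
Unchanged (no nullable symbols): S -> LV; S -> a; S -> iVL; K -> i; L -> a; V -> a.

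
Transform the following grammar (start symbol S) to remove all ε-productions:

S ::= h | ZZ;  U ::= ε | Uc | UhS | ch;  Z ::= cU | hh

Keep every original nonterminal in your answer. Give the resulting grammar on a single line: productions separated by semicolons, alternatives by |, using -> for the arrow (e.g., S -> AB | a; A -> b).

S -> h | ZZ; U -> c | Uc | ch | hS | UhS; Z -> c | cU | hh

Nullable set: {U}.
Drop U -> ε.
U -> Uc: U nullable, giving Uc | c.
U -> UhS: U nullable, giving UhS | hS.
Z -> cU: U nullable, giving c | cU.
Unchanged (no nullable symbols): S -> ZZ; S -> h; U -> ch; Z -> hh.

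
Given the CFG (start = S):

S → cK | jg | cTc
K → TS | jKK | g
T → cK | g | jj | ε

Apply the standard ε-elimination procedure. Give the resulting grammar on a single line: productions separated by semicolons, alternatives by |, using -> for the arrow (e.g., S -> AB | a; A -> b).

S -> cK | cc | jg | cTc; K -> S | g | TS | jKK; T -> g | cK | jj

Nullable set: {T}.
S -> cTc: T nullable, giving cTc | cc.
K -> TS: T nullable, giving S | TS.
Drop T -> ε.
Unchanged (no nullable symbols): S -> cK; S -> jg; K -> g; K -> jKK; T -> cK; T -> g; T -> jj.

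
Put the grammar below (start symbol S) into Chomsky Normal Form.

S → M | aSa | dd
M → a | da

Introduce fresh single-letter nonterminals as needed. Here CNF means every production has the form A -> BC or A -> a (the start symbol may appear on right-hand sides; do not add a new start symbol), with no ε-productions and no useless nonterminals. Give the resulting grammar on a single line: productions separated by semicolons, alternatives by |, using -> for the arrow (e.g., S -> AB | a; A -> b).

No ε-productions.
After unit-elimination: S -> a | da | dd | aSa; M -> a | da.
TERM: introduce B -> a, A -> d and substitute in every rule of length ≥2.
BIN: S -> BSB becomes S -> BC, C -> SB.
Drop unreachable/unproductive: M.

S -> a | AA | AB | BC; A -> d; B -> a; C -> SB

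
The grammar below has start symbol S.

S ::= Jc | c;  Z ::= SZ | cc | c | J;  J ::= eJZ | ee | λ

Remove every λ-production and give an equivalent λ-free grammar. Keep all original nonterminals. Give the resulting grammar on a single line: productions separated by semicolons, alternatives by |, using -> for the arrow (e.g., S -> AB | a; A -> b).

S -> c | Jc; J -> e | eJ | eZ | ee | eJZ; Z -> J | S | c | SZ | cc

Nullable set: {J, Z}.
S -> Jc: J nullable, giving Jc | c.
Drop J -> λ.
J -> eJZ: J, Z nullable, giving e | eJ | eJZ | eZ.
Z -> J: J nullable, giving J.
Z -> SZ: Z nullable, giving S | SZ.
Unchanged (no nullable symbols): S -> c; J -> ee; Z -> c; Z -> cc.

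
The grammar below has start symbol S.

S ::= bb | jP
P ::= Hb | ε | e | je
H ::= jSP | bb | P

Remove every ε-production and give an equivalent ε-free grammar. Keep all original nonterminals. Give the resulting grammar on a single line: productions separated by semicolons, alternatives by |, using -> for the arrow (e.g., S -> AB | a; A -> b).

Nullable set: {H, P}.
S -> jP: P nullable, giving j | jP.
H -> P: P nullable, giving P.
H -> jSP: P nullable, giving jS | jSP.
Drop P -> ε.
P -> Hb: H nullable, giving Hb | b.
Unchanged (no nullable symbols): S -> bb; H -> bb; P -> e; P -> je.

S -> j | bb | jP; H -> P | bb | jS | jSP; P -> b | e | Hb | je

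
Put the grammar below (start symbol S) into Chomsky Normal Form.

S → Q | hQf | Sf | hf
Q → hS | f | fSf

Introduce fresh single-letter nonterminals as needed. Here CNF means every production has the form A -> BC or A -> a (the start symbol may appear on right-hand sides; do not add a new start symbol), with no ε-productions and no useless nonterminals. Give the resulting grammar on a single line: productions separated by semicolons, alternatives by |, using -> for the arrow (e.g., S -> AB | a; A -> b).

S -> f | AD | BA | BE | BS | SA; A -> f; B -> h; C -> SA; D -> SA; E -> QA; Q -> f | AC | BS

No ε-productions.
After unit-elimination: S -> f | Sf | hS | hf | fSf | hQf; Q -> f | hS | fSf.
TERM: introduce A -> f, B -> h and substitute in every rule of length ≥2.
BIN: Q -> ASA becomes Q -> AC, C -> SA; S -> ASA becomes S -> AD, D -> SA; S -> BQA becomes S -> BE, E -> QA.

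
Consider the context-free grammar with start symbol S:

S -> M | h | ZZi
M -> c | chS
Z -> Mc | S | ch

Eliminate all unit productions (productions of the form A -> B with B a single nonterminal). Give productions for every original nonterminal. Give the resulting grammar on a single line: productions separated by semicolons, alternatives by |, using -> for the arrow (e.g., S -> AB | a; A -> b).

Unit productions: S->M, Z->S.
Unit pairs (A ⇒* B via units): (S,M), (Z,M), (Z,S).
S: inherits non-unit rules of {M, S} → ZZi | c | chS | h.
M: inherits non-unit rules of {M} → c | chS.
Z: inherits non-unit rules of {M, S, Z} → Mc | ZZi | c | ch | chS | h.

S -> c | h | ZZi | chS; M -> c | chS; Z -> c | h | Mc | ch | ZZi | chS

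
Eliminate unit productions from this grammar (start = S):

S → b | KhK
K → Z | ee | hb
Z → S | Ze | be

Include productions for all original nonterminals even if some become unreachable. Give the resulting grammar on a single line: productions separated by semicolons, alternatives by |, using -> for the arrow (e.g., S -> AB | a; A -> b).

S -> b | KhK; K -> b | Ze | be | ee | hb | KhK; Z -> b | Ze | be | KhK

Unit productions: K->Z, Z->S.
Unit pairs (A ⇒* B via units): (K,S), (K,Z), (Z,S).
S: inherits non-unit rules of {S} → KhK | b.
K: inherits non-unit rules of {K, S, Z} → KhK | Ze | b | be | ee | hb.
Z: inherits non-unit rules of {S, Z} → KhK | Ze | b | be.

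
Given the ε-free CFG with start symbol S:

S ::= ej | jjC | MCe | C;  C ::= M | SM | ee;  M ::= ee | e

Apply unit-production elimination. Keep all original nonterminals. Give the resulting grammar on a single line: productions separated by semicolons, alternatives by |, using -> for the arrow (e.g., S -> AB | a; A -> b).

S -> e | SM | ee | ej | MCe | jjC; C -> e | SM | ee; M -> e | ee

Unit productions: C->M, S->C.
Unit pairs (A ⇒* B via units): (C,M), (S,C), (S,M).
S: inherits non-unit rules of {C, M, S} → MCe | SM | e | ee | ej | jjC.
C: inherits non-unit rules of {C, M} → SM | e | ee.
M: inherits non-unit rules of {M} → e | ee.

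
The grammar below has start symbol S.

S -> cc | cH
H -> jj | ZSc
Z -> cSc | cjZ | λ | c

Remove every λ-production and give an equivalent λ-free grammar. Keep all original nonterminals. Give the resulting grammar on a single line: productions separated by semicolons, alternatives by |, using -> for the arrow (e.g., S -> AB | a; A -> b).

S -> cH | cc; H -> Sc | jj | ZSc; Z -> c | cj | cSc | cjZ

Nullable set: {Z}.
H -> ZSc: Z nullable, giving Sc | ZSc.
Drop Z -> λ.
Z -> cjZ: Z nullable, giving cj | cjZ.
Unchanged (no nullable symbols): S -> cH; S -> cc; H -> jj; Z -> c; Z -> cSc.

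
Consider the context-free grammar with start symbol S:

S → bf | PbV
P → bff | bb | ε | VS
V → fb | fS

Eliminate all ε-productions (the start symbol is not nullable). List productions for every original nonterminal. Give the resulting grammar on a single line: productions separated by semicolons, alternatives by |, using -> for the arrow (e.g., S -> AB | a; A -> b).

S -> bV | bf | PbV; P -> VS | bb | bff; V -> fS | fb

Nullable set: {P}.
S -> PbV: P nullable, giving PbV | bV.
Drop P -> ε.
Unchanged (no nullable symbols): S -> bf; P -> VS; P -> bb; P -> bff; V -> fS; V -> fb.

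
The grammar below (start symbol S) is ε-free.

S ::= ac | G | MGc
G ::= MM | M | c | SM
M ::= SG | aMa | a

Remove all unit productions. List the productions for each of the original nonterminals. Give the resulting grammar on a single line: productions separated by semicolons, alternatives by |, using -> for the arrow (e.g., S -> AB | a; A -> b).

Unit productions: G->M, S->G.
Unit pairs (A ⇒* B via units): (G,M), (S,G), (S,M).
S: inherits non-unit rules of {G, M, S} → MGc | MM | SG | SM | a | aMa | ac | c.
G: inherits non-unit rules of {G, M} → MM | SG | SM | a | aMa | c.
M: inherits non-unit rules of {M} → SG | a | aMa.

S -> a | c | MM | SG | SM | ac | MGc | aMa; G -> a | c | MM | SG | SM | aMa; M -> a | SG | aMa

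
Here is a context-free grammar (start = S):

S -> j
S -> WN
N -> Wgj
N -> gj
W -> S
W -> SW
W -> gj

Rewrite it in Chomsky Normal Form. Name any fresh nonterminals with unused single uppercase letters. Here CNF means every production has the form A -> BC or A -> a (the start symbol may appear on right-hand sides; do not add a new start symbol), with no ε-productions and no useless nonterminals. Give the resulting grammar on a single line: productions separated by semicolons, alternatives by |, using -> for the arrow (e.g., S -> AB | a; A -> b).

No ε-productions.
After unit-elimination: S -> j | WN; N -> gj | Wgj; W -> j | SW | WN | gj.
TERM: introduce A -> g, B -> j and substitute in every rule of length ≥2.
BIN: N -> WAB becomes N -> WC, C -> AB.

S -> j | WN; A -> g; B -> j; C -> AB; N -> AB | WC; W -> j | AB | SW | WN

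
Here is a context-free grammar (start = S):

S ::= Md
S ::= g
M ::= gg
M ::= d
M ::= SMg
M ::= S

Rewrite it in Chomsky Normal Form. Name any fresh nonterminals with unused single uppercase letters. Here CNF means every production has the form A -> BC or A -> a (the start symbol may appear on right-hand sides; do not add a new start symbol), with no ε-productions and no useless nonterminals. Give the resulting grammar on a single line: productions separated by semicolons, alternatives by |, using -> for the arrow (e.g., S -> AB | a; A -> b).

S -> g | MA; A -> d; B -> g; C -> MB; M -> d | g | BB | MA | SC

No ε-productions.
After unit-elimination: S -> g | Md; M -> d | g | Md | gg | SMg.
TERM: introduce A -> d, B -> g and substitute in every rule of length ≥2.
BIN: M -> SMB becomes M -> SC, C -> MB.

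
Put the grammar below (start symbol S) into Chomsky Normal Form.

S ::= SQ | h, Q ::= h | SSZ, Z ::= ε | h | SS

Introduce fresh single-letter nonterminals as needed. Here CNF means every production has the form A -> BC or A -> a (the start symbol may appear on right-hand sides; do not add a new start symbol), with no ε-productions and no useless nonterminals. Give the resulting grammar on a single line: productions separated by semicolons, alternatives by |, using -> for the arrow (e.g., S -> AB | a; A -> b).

Nullable: {Z}; after ε-elimination: S -> h | SQ; Q -> h | SS | SSZ; Z -> h | SS.
No unit productions to eliminate.
BIN: Q -> SSZ becomes Q -> SA, A -> SZ.

S -> h | SQ; A -> SZ; Q -> h | SA | SS; Z -> h | SS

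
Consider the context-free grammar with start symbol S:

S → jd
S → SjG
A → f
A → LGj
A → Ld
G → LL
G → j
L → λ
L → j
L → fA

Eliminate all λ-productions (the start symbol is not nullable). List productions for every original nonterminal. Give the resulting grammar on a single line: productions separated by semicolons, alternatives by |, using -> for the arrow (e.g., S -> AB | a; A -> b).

Nullable set: {G, L}.
S -> SjG: G nullable, giving Sj | SjG.
A -> LGj: L, G nullable, giving Gj | LGj | Lj | j.
A -> Ld: L nullable, giving Ld | d.
G -> LL: L, L nullable, giving L | LL.
Drop L -> λ.
Unchanged (no nullable symbols): S -> jd; A -> f; G -> j; L -> fA; L -> j.

S -> Sj | jd | SjG; A -> d | f | j | Gj | Ld | Lj | LGj; G -> L | j | LL; L -> j | fA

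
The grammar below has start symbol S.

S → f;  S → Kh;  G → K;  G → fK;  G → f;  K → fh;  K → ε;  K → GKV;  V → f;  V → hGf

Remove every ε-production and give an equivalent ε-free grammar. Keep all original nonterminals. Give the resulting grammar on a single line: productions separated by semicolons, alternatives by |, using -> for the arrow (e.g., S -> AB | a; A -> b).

Nullable set: {G, K}.
S -> Kh: K nullable, giving Kh | h.
G -> K: K nullable, giving K.
G -> fK: K nullable, giving f | fK.
Drop K -> ε.
K -> GKV: G, K nullable, giving GKV | GV | KV | V.
V -> hGf: G nullable, giving hGf | hf.
Unchanged (no nullable symbols): S -> f; G -> f; K -> fh; V -> f.

S -> f | h | Kh; G -> K | f | fK; K -> V | GV | KV | fh | GKV; V -> f | hf | hGf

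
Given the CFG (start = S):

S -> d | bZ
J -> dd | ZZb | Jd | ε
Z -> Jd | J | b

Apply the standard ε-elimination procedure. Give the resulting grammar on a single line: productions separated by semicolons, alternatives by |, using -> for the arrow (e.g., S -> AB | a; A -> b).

Nullable set: {J, Z}.
S -> bZ: Z nullable, giving b | bZ.
Drop J -> ε.
J -> Jd: J nullable, giving Jd | d.
J -> ZZb: Z, Z nullable, giving ZZb | Zb | b.
Z -> J: J nullable, giving J.
Z -> Jd: J nullable, giving Jd | d.
Unchanged (no nullable symbols): S -> d; J -> dd; Z -> b.

S -> b | d | bZ; J -> b | d | Jd | Zb | dd | ZZb; Z -> J | b | d | Jd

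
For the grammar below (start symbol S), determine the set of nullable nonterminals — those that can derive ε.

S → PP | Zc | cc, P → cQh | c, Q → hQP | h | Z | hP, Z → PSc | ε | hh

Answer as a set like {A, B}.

{Q, Z}

Directly nullable (have an ε-rule): {Z}.
Q is nullable via Q -> Z (every symbol on the right is already known nullable).
Not nullable: P, S — each has a terminal in every rule's right-hand side or depends on a non-nullable symbol.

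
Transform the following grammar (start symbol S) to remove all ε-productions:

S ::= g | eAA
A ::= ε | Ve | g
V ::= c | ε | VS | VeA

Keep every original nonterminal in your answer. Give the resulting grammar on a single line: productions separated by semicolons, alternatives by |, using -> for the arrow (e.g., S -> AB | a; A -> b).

Nullable set: {A, V}.
S -> eAA: A, A nullable, giving e | eA | eAA.
Drop A -> ε.
A -> Ve: V nullable, giving Ve | e.
Drop V -> ε.
V -> VS: V nullable, giving S | VS.
V -> VeA: V, A nullable, giving Ve | VeA | e | eA.
Unchanged (no nullable symbols): S -> g; A -> g; V -> c.

S -> e | g | eA | eAA; A -> e | g | Ve; V -> S | c | e | VS | Ve | eA | VeA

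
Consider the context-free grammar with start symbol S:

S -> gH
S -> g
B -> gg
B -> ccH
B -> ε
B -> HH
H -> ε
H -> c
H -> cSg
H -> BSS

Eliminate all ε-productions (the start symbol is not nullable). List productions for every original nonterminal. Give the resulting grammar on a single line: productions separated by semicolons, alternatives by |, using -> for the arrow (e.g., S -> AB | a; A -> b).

S -> g | gH; B -> H | HH | cc | gg | ccH; H -> c | SS | BSS | cSg

Nullable set: {B, H}.
S -> gH: H nullable, giving g | gH.
Drop B -> ε.
B -> HH: H, H nullable, giving H | HH.
B -> ccH: H nullable, giving cc | ccH.
Drop H -> ε.
H -> BSS: B nullable, giving BSS | SS.
Unchanged (no nullable symbols): S -> g; B -> gg; H -> c; H -> cSg.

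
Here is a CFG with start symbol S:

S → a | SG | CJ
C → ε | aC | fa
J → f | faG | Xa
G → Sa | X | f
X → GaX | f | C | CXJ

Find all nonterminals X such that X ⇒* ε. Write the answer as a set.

Directly nullable (have an ε-rule): {C}.
X is nullable via X -> C (every symbol on the right is already known nullable).
G is nullable via G -> X (every symbol on the right is already known nullable).
Not nullable: J, S — each has a terminal in every rule's right-hand side or depends on a non-nullable symbol.

{C, G, X}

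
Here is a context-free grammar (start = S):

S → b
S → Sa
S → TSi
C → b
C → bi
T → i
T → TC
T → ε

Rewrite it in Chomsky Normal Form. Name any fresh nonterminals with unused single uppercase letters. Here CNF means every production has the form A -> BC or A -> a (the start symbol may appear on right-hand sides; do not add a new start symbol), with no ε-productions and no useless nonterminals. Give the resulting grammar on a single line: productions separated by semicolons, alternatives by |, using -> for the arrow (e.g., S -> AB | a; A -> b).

S -> b | SB | SD | TE; A -> b; B -> i; C -> b | AB; D -> a; E -> SB; T -> b | i | AB | TC

Nullable: {T}; after ε-elimination: S -> b | Sa | Si | TSi; C -> b | bi; T -> C | i | TC.
After unit-elimination: S -> b | Sa | Si | TSi; C -> b | bi; T -> b | i | TC | bi.
TERM: introduce D -> a, A -> b, B -> i and substitute in every rule of length ≥2.
BIN: S -> TSB becomes S -> TE, E -> SB.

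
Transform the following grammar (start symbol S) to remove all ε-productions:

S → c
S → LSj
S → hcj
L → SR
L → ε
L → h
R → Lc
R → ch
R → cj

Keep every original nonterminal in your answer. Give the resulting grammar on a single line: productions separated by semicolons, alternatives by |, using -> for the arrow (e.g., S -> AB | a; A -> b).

Nullable set: {L}.
S -> LSj: L nullable, giving LSj | Sj.
Drop L -> ε.
R -> Lc: L nullable, giving Lc | c.
Unchanged (no nullable symbols): S -> c; S -> hcj; L -> SR; L -> h; R -> ch; R -> cj.

S -> c | Sj | LSj | hcj; L -> h | SR; R -> c | Lc | ch | cj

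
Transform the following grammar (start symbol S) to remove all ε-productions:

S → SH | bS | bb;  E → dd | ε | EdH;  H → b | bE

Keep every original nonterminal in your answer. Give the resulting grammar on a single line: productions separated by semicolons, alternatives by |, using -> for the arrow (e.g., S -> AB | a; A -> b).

S -> SH | bS | bb; E -> dH | dd | EdH; H -> b | bE

Nullable set: {E}.
Drop E -> ε.
E -> EdH: E nullable, giving EdH | dH.
H -> bE: E nullable, giving b | bE.
Unchanged (no nullable symbols): S -> SH; S -> bS; S -> bb; E -> dd; H -> b.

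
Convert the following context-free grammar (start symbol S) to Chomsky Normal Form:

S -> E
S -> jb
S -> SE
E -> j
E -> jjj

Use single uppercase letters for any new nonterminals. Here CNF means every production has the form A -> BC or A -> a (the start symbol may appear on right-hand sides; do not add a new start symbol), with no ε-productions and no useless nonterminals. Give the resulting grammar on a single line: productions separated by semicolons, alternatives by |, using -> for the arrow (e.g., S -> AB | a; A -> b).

No ε-productions.
After unit-elimination: S -> j | SE | jb | jjj; E -> j | jjj.
TERM: introduce B -> b, A -> j and substitute in every rule of length ≥2.
BIN: E -> AAA becomes E -> AC, C -> AA; S -> AAA becomes S -> AD, D -> AA.

S -> j | AB | AD | SE; A -> j; B -> b; C -> AA; D -> AA; E -> j | AC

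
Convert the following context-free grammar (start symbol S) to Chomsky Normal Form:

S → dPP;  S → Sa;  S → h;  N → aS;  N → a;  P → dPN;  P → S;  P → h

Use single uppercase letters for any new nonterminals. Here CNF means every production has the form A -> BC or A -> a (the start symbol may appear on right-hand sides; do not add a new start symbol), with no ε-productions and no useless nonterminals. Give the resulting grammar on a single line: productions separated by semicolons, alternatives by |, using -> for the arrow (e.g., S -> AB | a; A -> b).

No ε-productions.
After unit-elimination: S -> h | Sa | dPP; N -> a | aS; P -> h | Sa | dPN | dPP.
TERM: introduce A -> a, B -> d and substitute in every rule of length ≥2.
BIN: P -> BPN becomes P -> BC, C -> PN; P -> BPP becomes P -> BD, D -> PP; S -> BPP becomes S -> BE, E -> PP.

S -> h | BE | SA; A -> a; B -> d; C -> PN; D -> PP; E -> PP; N -> a | AS; P -> h | BC | BD | SA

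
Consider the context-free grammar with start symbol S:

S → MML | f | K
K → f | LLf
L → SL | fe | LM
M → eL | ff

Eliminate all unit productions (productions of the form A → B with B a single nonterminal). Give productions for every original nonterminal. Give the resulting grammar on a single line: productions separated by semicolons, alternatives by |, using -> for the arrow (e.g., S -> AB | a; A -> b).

S -> f | LLf | MML; K -> f | LLf; L -> LM | SL | fe; M -> eL | ff

Unit productions: S->K.
Unit pairs (A ⇒* B via units): (S,K).
S: inherits non-unit rules of {K, S} → LLf | MML | f.
K: inherits non-unit rules of {K} → LLf | f.
L: inherits non-unit rules of {L} → LM | SL | fe.
M: inherits non-unit rules of {M} → eL | ff.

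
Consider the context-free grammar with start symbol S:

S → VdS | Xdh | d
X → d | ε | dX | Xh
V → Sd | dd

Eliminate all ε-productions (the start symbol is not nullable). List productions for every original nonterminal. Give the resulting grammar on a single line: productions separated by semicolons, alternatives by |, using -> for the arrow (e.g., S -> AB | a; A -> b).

Nullable set: {X}.
S -> Xdh: X nullable, giving Xdh | dh.
Drop X -> ε.
X -> Xh: X nullable, giving Xh | h.
X -> dX: X nullable, giving d | dX.
Unchanged (no nullable symbols): S -> VdS; S -> d; V -> Sd; V -> dd; X -> d.

S -> d | dh | VdS | Xdh; V -> Sd | dd; X -> d | h | Xh | dX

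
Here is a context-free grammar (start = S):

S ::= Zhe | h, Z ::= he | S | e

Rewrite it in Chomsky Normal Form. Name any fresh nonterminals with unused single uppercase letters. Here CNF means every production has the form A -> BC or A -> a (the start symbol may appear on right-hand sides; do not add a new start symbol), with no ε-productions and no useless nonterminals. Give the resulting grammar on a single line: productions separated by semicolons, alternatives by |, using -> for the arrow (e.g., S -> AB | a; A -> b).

S -> h | ZC; A -> h; B -> e; C -> AB; D -> AB; Z -> e | h | AB | ZD

No ε-productions.
After unit-elimination: S -> h | Zhe; Z -> e | h | he | Zhe.
TERM: introduce B -> e, A -> h and substitute in every rule of length ≥2.
BIN: S -> ZAB becomes S -> ZC, C -> AB; Z -> ZAB becomes Z -> ZD, D -> AB.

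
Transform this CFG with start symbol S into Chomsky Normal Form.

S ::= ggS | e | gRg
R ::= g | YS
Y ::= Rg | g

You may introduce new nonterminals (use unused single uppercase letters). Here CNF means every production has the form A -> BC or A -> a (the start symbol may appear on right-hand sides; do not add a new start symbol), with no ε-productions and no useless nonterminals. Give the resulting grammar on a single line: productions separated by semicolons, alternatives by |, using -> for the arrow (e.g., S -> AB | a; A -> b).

No ε-productions.
No unit productions to eliminate.
TERM: introduce A -> g and substitute in every rule of length ≥2.
BIN: S -> AAS becomes S -> AB, B -> AS; S -> ARA becomes S -> AC, C -> RA.

S -> e | AB | AC; A -> g; B -> AS; C -> RA; R -> g | YS; Y -> g | RA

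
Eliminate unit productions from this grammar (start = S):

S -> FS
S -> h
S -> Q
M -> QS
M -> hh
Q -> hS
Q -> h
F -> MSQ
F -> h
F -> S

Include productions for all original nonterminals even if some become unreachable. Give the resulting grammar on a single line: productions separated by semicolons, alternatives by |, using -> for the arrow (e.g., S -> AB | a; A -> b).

Unit productions: F->S, S->Q.
Unit pairs (A ⇒* B via units): (F,Q), (F,S), (S,Q).
S: inherits non-unit rules of {Q, S} → FS | h | hS.
F: inherits non-unit rules of {F, Q, S} → FS | MSQ | h | hS.
M: inherits non-unit rules of {M} → QS | hh.
Q: inherits non-unit rules of {Q} → h | hS.

S -> h | FS | hS; F -> h | FS | hS | MSQ; M -> QS | hh; Q -> h | hS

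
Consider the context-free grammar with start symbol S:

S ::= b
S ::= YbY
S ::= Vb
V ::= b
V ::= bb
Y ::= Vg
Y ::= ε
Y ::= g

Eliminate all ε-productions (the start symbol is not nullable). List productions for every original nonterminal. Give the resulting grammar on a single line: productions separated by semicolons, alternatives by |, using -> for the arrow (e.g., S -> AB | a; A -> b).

S -> b | Vb | Yb | bY | YbY; V -> b | bb; Y -> g | Vg

Nullable set: {Y}.
S -> YbY: Y, Y nullable, giving Yb | YbY | b | bY.
Drop Y -> ε.
Unchanged (no nullable symbols): S -> Vb; S -> b; V -> b; V -> bb; Y -> Vg; Y -> g.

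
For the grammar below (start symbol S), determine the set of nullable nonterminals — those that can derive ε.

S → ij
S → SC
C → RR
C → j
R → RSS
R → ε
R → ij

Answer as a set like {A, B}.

{C, R}

Directly nullable (have an ε-rule): {R}.
C is nullable via C -> RR (every symbol on the right is already known nullable).
Not nullable: S — each has a terminal in every rule's right-hand side or depends on a non-nullable symbol.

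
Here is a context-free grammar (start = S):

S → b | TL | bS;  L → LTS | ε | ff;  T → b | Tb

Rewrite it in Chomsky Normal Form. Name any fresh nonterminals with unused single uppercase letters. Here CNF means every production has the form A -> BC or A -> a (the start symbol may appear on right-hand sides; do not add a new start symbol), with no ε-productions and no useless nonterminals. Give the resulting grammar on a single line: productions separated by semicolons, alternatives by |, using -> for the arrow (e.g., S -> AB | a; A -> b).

Nullable: {L}; after ε-elimination: S -> T | b | TL | bS; L -> TS | ff | LTS; T -> b | Tb.
After unit-elimination: S -> b | TL | Tb | bS; L -> TS | ff | LTS; T -> b | Tb.
TERM: introduce B -> b, A -> f and substitute in every rule of length ≥2.
BIN: L -> LTS becomes L -> LC, C -> TS.

S -> b | BS | TB | TL; A -> f; B -> b; C -> TS; L -> AA | LC | TS; T -> b | TB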